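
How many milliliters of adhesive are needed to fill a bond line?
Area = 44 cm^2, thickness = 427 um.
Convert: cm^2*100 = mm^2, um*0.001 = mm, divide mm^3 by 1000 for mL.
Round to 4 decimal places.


= (44 * 100) * (427 * 0.001) / 1000
= 1.8788 mL

1.8788


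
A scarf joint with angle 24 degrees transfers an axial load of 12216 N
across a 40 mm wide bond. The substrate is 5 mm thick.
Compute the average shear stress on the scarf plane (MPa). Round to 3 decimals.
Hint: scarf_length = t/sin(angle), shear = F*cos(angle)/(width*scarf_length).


scarf_length = 5 / sin(24 deg) = 12.2930 mm
cos(24 deg) = 0.913545
shear stress = 12216 * 0.913545 / (40 * 12.2930)
= 22.696 MPa

22.696


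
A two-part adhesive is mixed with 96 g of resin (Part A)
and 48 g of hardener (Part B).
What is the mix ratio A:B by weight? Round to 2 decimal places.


Mix ratio = mass_A / mass_B
= 96 / 48
= 2.00

2.00


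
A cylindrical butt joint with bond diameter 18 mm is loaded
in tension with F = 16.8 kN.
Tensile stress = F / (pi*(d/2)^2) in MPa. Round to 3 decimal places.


Area = pi * (18/2)^2 = 254.4690 mm^2
Stress = 16.8*1000 / 254.4690
= 66.020 MPa

66.020


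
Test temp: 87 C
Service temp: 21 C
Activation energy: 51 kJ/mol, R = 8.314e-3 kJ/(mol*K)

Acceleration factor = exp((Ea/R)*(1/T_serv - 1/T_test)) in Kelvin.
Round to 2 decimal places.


AF = exp((51/0.008314)*(1/294.15 - 1/360.15))
= 45.68

45.68


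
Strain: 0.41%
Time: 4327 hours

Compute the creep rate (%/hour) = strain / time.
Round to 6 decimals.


Creep rate = 0.41 / 4327
= 0.000095 %/h

0.000095


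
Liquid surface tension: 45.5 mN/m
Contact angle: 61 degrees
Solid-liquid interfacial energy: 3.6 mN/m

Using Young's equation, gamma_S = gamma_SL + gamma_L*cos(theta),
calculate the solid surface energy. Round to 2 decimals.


gamma_S = 3.6 + 45.5 * cos(61)
= 25.66 mN/m

25.66


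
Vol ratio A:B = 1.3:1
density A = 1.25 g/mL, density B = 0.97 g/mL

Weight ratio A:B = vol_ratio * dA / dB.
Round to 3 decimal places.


Weight ratio = 1.3 * 1.25 / 0.97
= 1.675

1.675


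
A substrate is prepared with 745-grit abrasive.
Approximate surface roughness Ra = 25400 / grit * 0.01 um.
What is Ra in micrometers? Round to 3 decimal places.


Ra = 25400 / 745 * 0.01 = 0.341 um

0.341


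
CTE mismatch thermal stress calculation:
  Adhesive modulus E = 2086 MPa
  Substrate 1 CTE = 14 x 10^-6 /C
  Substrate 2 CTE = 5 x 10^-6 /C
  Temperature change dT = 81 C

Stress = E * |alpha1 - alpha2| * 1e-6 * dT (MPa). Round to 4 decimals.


delta_alpha = |14 - 5| = 9 x 10^-6/C
Stress = 2086 * 9e-6 * 81
= 1.5207 MPa

1.5207


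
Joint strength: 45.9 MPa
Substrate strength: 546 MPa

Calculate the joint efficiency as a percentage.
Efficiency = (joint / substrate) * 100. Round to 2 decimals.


Efficiency = (45.9 / 546) * 100 = 8.41%

8.41


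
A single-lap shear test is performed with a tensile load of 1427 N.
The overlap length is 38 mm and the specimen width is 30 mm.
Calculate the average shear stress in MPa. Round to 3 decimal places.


Shear stress = F / (overlap * width)
= 1427 / (38 * 30)
= 1427 / 1140
= 1.252 MPa

1.252


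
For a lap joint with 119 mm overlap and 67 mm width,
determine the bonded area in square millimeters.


Area = 119 * 67 = 7973 mm^2

7973


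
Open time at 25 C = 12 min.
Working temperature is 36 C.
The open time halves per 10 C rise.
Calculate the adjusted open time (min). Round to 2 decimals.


factor = 2^((36 - 25) / 10) = 2.1435
ot = 12 / 2.1435 = 5.60 min

5.60


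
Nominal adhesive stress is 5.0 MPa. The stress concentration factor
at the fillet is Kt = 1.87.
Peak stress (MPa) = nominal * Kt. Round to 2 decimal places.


Peak = 5.0 * 1.87 = 9.35 MPa

9.35


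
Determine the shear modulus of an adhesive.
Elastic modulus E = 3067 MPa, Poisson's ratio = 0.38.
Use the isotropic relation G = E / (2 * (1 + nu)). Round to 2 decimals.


G = 3067 / (2*(1+0.38)) = 3067 / 2.76
= 1111.23 MPa

1111.23


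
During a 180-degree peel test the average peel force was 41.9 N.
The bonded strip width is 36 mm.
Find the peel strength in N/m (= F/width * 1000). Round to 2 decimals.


Peel strength = F/width * 1000
= 41.9 / 36 * 1000
= 1163.89 N/m

1163.89


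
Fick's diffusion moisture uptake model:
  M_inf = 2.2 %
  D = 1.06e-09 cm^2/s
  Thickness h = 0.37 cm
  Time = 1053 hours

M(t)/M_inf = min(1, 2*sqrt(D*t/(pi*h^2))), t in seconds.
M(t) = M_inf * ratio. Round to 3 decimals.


t_sec = 1053 * 3600 = 3790800
ratio = 2*sqrt(1.06e-09*3790800/(pi*0.37^2))
= min(1, 0.193318)
= 0.193318
M(t) = 2.2 * 0.193318 = 0.425 %

0.425


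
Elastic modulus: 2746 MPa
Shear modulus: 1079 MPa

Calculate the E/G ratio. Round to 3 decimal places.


E / G = 2746 / 1079 = 2.545

2.545


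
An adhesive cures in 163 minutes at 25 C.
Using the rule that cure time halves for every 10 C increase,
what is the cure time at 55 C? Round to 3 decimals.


Factor = 2^((55 - 25) / 10) = 8.0000
Cure time = 163 / 8.0000
= 20.375 minutes

20.375


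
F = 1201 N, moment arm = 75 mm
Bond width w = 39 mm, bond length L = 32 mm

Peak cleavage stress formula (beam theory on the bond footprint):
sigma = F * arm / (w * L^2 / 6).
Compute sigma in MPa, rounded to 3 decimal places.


sigma = (1201 * 75) / (39 * 1024 / 6)
= 90075 * 6 / 39936
= 540450 / 39936
= 13.533 MPa

13.533


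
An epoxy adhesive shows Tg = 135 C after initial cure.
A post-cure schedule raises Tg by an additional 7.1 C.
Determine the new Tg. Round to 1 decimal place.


New Tg = 135 + 7.1
= 142.1 C

142.1


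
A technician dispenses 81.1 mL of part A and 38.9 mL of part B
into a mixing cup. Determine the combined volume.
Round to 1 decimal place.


Combined volume = 81.1 + 38.9
= 120.0 mL

120.0


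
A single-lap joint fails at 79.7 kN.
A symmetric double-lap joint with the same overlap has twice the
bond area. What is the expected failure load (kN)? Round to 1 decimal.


Double-lap load = 2 * 79.7 = 159.4 kN

159.4


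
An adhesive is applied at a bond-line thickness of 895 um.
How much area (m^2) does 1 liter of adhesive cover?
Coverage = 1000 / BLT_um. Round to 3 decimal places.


Coverage = 1000 / 895 = 1.117 m^2

1.117


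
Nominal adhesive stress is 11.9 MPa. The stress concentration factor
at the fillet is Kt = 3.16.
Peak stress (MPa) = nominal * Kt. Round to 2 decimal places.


Peak = 11.9 * 3.16 = 37.60 MPa

37.60


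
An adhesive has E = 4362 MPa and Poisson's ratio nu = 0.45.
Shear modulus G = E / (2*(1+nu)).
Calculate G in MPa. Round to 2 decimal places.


G = 4362 / (2*(1+0.45))
= 4362 / 2.90
= 1504.14 MPa

1504.14


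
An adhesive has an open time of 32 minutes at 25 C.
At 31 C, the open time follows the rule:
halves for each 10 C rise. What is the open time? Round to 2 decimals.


Factor = 2^((31-25)/10) = 1.5157
Open time = 32 / 1.5157 = 21.11 min

21.11


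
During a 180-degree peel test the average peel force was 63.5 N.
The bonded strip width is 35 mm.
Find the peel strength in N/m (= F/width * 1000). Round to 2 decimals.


Peel strength = F/width * 1000
= 63.5 / 35 * 1000
= 1814.29 N/m

1814.29


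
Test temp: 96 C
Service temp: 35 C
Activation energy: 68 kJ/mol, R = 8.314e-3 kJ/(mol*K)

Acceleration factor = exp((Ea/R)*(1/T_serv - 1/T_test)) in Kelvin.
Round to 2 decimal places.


AF = exp((68/0.008314)*(1/308.15 - 1/369.15))
= 80.31

80.31


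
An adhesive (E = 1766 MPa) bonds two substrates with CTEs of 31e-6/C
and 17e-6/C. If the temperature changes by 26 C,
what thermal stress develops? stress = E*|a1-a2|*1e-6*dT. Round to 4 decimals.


Stress = 1766 * |31 - 17| * 1e-6 * 26
= 0.6428 MPa

0.6428


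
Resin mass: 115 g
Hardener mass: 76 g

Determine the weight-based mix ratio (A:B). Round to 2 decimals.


Ratio = 115 / 76 = 1.51

1.51


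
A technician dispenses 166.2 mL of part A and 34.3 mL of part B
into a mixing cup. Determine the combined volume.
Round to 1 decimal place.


Combined volume = 166.2 + 34.3
= 200.5 mL

200.5


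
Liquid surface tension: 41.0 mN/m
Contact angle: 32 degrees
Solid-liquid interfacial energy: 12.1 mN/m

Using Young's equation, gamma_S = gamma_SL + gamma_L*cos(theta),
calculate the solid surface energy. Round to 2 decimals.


gamma_S = 12.1 + 41.0 * cos(32)
= 46.87 mN/m

46.87


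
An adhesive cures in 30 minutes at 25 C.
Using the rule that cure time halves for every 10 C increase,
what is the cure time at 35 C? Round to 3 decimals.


Factor = 2^((35 - 25) / 10) = 2.0000
Cure time = 30 / 2.0000
= 15.000 minutes

15.000


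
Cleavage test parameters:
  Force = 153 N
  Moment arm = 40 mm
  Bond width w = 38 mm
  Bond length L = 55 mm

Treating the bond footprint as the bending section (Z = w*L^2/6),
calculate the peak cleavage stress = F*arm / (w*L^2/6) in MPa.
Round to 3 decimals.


M = 153 * 40 = 6120 N*mm
Z = 38 * 55^2 / 6 = 114950 / 6 mm^3
sigma = M / Z = 6 * 6120 / 114950 = 36720 / 114950
= 0.319 MPa

0.319


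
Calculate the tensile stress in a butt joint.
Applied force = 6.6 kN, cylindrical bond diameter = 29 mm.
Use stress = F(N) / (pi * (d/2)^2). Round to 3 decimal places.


A = pi * 14.5^2 = 660.5199 mm^2
sigma = 6600.0 / 660.5199 = 9.992 MPa

9.992


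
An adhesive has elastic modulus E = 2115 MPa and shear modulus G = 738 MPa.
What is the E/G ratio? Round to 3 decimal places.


E/G = 2115 / 738 = 2.866

2.866


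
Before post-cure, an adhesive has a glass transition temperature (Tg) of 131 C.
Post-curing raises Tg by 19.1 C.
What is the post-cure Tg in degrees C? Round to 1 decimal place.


Tg_post = Tg_base + delta_Tg
= 131 + 19.1
= 150.1 C

150.1


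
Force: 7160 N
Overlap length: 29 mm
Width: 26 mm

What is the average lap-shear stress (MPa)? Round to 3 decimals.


Average shear stress = F / (overlap * width)
= 7160 / (29 * 26)
= 9.496 MPa

9.496


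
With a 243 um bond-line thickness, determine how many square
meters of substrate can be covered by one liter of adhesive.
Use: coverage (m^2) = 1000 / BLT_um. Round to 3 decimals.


Coverage = 1000 / 243 = 4.115 m^2

4.115


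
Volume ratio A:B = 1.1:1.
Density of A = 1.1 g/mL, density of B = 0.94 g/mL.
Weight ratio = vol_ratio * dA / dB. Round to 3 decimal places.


Wt ratio = 1.1 * 1.1 / 0.94
= 1.287

1.287


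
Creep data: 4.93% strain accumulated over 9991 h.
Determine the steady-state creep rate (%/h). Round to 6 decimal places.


Rate = 4.93 / 9991 = 0.000493 %/h

0.000493


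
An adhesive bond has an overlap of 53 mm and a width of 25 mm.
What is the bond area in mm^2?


Bond area = overlap * width
= 53 * 25
= 1325 mm^2

1325


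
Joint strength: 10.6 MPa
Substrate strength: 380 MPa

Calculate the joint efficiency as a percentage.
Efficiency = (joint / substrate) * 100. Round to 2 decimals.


Efficiency = (10.6 / 380) * 100 = 2.79%

2.79


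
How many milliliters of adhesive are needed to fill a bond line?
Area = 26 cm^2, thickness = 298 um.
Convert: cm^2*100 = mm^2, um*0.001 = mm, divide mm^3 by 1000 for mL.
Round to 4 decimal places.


= (26 * 100) * (298 * 0.001) / 1000
= 0.7748 mL

0.7748


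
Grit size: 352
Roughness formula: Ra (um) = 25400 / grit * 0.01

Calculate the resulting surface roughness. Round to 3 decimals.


Ra = 25400 / 352 * 0.01
= 0.722 um

0.722


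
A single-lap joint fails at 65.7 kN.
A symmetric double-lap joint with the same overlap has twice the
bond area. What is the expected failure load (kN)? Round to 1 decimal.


Double-lap load = 2 * 65.7 = 131.4 kN

131.4


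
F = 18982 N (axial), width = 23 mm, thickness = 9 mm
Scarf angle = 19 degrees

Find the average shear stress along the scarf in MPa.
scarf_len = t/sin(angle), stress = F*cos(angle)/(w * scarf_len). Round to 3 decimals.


scarf_len = 9/sin(19 deg) = 27.6440
cos(19 deg) = 0.945519
stress = 18982*0.945519/(23*27.6440) = 28.228 MPa

28.228


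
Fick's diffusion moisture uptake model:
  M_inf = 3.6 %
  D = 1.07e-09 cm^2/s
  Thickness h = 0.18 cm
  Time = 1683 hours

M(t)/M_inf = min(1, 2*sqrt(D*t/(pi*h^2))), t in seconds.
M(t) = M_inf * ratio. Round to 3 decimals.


t_sec = 1683 * 3600 = 6058800
ratio = 2*sqrt(1.07e-09*6058800/(pi*0.18^2))
= min(1, 0.504740)
= 0.504740
M(t) = 3.6 * 0.504740 = 1.817 %

1.817


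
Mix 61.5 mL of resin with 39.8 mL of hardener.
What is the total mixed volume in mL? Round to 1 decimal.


Total = 61.5 + 39.8 = 101.3 mL

101.3


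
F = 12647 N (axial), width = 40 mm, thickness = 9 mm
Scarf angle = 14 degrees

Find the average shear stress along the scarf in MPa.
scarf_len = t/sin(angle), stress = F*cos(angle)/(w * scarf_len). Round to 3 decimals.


scarf_len = 9/sin(14 deg) = 37.2021
cos(14 deg) = 0.970296
stress = 12647*0.970296/(40*37.2021) = 8.246 MPa

8.246


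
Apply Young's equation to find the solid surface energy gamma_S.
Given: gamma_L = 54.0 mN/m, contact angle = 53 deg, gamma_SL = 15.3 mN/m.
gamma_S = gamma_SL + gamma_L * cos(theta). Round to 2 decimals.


theta_rad = 53 * pi/180 = 0.925025
gamma_S = 15.3 + 54.0 * cos(0.925025)
= 47.80 mN/m

47.80


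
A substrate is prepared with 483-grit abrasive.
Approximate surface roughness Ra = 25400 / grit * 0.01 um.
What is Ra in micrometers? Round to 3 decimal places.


Ra = 25400 / 483 * 0.01 = 0.526 um

0.526


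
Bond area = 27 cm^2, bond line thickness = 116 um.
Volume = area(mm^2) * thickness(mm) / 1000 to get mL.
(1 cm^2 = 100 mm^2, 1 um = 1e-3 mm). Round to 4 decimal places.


area_mm2 = 27 * 100 = 2700
blt_mm = 116 * 1e-3 = 0.116
vol_mm3 = 2700 * 0.116 = 313.2
vol_mL = 313.2 / 1000 = 0.3132 mL

0.3132


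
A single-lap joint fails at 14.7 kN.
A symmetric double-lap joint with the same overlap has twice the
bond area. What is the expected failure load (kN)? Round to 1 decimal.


Double-lap load = 2 * 14.7 = 29.4 kN

29.4


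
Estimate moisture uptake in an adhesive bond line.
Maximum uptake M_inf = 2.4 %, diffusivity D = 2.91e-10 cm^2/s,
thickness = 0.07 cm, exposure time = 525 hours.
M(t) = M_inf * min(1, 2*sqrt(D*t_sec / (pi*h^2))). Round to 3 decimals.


Convert time: 525 h = 1890000 s
ratio = min(1, 2*sqrt(2.91e-10*1890000/(pi*0.07^2)))
= 0.378037
M(t) = 2.4 * 0.378037 = 0.907%

0.907


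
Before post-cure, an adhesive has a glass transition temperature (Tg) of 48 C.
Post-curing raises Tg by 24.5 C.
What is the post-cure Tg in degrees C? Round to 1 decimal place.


Tg_post = Tg_base + delta_Tg
= 48 + 24.5
= 72.5 C

72.5


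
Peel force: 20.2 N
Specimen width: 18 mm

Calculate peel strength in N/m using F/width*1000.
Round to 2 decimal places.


Peel strength = 20.2 / 18 * 1000 = 1122.22 N/m

1122.22


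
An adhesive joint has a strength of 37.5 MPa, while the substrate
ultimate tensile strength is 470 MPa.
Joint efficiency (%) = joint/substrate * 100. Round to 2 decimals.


Efficiency = 37.5 / 470 * 100
= 7.98%

7.98


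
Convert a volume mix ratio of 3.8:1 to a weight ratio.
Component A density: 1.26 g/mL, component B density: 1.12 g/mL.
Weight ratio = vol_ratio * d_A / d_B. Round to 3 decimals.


= 3.8 * 1.26 / 1.12 = 4.275

4.275


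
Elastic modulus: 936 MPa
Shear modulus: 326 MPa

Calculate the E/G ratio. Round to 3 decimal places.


E / G = 936 / 326 = 2.871

2.871


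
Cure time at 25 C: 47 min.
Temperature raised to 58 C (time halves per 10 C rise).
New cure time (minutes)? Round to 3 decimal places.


Acceleration factor = 2^(33/10) = 9.8492
New time = 47 / 9.8492 = 4.772 min

4.772


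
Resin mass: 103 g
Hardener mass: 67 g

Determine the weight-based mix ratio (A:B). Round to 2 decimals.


Ratio = 103 / 67 = 1.54

1.54


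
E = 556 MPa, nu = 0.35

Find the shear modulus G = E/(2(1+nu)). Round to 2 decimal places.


G = 556 / (2 * 1.35)
= 205.93 MPa

205.93


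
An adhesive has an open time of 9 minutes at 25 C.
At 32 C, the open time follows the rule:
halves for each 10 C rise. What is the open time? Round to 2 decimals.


Factor = 2^((32-25)/10) = 1.6245
Open time = 9 / 1.6245 = 5.54 min

5.54


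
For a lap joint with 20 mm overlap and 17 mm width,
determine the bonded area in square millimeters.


Area = 20 * 17 = 340 mm^2

340


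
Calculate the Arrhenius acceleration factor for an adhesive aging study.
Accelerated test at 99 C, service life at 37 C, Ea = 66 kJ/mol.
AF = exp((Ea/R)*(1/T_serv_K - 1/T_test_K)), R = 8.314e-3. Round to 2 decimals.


T_test = 372.15 K, T_serv = 310.15 K
Ea/R = 66 / 0.008314 = 7938.42
AF = exp(7938.42 * (1/310.15 - 1/372.15))
= 71.11

71.11


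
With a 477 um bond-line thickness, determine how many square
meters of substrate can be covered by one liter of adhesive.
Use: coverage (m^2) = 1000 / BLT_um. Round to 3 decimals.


Coverage = 1000 / 477 = 2.096 m^2

2.096


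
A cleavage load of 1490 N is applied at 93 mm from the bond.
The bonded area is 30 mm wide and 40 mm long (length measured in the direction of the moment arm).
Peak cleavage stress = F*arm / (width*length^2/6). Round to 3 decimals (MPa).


Moment = 1490 * 93 = 138570 N*mm
Section modulus = 30 * 1600 / 6 = 48000 / 6 mm^3
Stress = 138570 / (48000 / 6) = 831420 / 48000
= 17.321 MPa

17.321


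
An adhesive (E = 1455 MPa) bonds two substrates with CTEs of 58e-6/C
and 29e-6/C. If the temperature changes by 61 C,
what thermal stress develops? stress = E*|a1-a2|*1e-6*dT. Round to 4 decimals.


Stress = 1455 * |58 - 29| * 1e-6 * 61
= 2.5739 MPa

2.5739


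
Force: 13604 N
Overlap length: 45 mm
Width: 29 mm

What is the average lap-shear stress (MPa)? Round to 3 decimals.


Average shear stress = F / (overlap * width)
= 13604 / (45 * 29)
= 10.425 MPa

10.425


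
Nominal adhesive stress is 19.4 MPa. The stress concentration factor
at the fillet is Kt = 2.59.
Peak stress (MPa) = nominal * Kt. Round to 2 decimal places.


Peak = 19.4 * 2.59 = 50.25 MPa

50.25


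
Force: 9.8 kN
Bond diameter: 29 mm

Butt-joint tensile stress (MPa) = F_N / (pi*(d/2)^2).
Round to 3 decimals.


F_N = 9.8 * 1000 = 9800.0 N
A = pi*(14.5)^2 = 660.5199 mm^2
stress = 9800.0 / 660.5199 = 14.837 MPa

14.837


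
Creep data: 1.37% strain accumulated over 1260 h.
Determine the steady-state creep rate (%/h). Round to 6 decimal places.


Rate = 1.37 / 1260 = 0.001087 %/h

0.001087


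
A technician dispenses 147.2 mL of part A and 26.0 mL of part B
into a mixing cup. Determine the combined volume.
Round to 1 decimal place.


Combined volume = 147.2 + 26.0
= 173.2 mL

173.2


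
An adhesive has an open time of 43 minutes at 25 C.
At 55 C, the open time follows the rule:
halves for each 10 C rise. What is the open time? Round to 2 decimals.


Factor = 2^((55-25)/10) = 8.0000
Open time = 43 / 8.0000 = 5.38 min

5.38


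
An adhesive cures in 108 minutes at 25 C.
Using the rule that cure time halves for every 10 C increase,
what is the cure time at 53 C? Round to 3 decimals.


Factor = 2^((53 - 25) / 10) = 6.9644
Cure time = 108 / 6.9644
= 15.507 minutes

15.507


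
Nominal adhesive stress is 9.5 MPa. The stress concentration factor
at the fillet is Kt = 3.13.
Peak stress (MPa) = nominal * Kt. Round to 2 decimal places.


Peak = 9.5 * 3.13 = 29.74 MPa

29.74


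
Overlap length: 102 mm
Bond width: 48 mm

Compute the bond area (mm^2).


Bond area = 102 * 48 = 4896 mm^2

4896


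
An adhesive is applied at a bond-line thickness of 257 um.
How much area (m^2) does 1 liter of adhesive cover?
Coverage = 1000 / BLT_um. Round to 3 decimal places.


Coverage = 1000 / 257 = 3.891 m^2

3.891


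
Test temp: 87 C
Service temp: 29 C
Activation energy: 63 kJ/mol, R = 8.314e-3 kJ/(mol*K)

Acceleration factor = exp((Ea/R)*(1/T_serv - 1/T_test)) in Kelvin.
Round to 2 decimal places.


AF = exp((63/0.008314)*(1/302.15 - 1/360.15))
= 56.76

56.76


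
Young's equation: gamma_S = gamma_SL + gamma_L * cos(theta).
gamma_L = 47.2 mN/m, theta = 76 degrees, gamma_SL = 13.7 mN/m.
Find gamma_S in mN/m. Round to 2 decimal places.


cos(76 deg) = 0.241922
gamma_S = 13.7 + 47.2 * 0.241922
= 25.12 mN/m

25.12


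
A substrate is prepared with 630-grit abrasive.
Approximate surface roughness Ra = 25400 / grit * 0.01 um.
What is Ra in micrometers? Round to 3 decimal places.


Ra = 25400 / 630 * 0.01 = 0.403 um

0.403


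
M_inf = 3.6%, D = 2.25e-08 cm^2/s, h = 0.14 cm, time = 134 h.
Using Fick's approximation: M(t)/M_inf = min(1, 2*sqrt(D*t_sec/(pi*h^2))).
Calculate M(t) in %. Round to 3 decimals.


t = 482400 s
ratio = min(1, 2*sqrt(2.25e-08*482400/(pi*0.0196)))
= 0.839696
M(t) = 3.6 * 0.839696 = 3.023%

3.023


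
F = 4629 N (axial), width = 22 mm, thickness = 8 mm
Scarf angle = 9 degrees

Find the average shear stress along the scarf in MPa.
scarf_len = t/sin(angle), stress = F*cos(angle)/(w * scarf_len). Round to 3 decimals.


scarf_len = 8/sin(9 deg) = 51.1396
cos(9 deg) = 0.987688
stress = 4629*0.987688/(22*51.1396) = 4.064 MPa

4.064


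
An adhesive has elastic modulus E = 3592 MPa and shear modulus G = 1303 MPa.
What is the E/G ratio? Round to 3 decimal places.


E/G = 3592 / 1303 = 2.757

2.757


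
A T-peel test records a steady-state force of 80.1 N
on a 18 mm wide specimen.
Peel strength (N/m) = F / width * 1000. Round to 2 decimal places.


Peel strength = 80.1 / 18 * 1000
= 4450.00 N/m

4450.00


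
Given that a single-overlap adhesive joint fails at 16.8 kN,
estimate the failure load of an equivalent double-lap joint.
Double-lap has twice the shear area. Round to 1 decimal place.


Double-lap factor = 2
Expected load = 16.8 * 2 = 33.6 kN

33.6


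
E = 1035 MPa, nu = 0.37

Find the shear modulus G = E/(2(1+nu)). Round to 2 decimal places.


G = 1035 / (2 * 1.37)
= 377.74 MPa

377.74


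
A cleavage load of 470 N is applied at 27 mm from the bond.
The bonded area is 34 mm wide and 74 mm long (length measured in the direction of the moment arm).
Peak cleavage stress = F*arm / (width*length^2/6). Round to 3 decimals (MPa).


Moment = 470 * 27 = 12690 N*mm
Section modulus = 34 * 5476 / 6 = 186184 / 6 mm^3
Stress = 12690 / (186184 / 6) = 76140 / 186184
= 0.409 MPa

0.409


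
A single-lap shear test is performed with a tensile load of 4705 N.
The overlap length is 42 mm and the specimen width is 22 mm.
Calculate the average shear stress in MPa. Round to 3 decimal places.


Shear stress = F / (overlap * width)
= 4705 / (42 * 22)
= 4705 / 924
= 5.092 MPa

5.092


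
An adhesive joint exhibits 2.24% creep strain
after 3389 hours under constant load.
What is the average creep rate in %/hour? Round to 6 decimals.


Creep rate = strain / time
= 2.24 / 3389
= 0.000661 %/h

0.000661


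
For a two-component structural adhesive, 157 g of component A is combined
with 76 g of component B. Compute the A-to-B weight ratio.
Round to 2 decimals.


Weight ratio A:B = 157 / 76
= 2.07

2.07


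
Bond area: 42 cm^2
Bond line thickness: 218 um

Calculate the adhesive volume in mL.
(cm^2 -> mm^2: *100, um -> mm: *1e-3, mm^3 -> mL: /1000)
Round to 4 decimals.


V = 42*100 * 218*1e-3 / 1000
= 0.9156 mL

0.9156


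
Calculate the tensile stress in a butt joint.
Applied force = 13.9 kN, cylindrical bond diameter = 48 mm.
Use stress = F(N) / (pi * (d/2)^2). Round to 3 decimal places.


A = pi * 24.0^2 = 1809.5574 mm^2
sigma = 13900.0 / 1809.5574 = 7.681 MPa

7.681


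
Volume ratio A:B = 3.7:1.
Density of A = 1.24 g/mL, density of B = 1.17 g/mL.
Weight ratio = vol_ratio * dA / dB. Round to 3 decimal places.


Wt ratio = 3.7 * 1.24 / 1.17
= 3.921

3.921


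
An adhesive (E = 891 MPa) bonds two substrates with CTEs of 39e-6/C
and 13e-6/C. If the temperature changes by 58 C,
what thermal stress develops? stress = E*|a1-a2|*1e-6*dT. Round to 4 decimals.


Stress = 891 * |39 - 13| * 1e-6 * 58
= 1.3436 MPa

1.3436


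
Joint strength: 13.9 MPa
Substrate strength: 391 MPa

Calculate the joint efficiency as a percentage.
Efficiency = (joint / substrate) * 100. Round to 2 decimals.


Efficiency = (13.9 / 391) * 100 = 3.55%

3.55


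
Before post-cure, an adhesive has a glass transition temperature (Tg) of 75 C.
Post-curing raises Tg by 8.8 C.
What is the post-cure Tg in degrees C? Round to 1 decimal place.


Tg_post = Tg_base + delta_Tg
= 75 + 8.8
= 83.8 C

83.8


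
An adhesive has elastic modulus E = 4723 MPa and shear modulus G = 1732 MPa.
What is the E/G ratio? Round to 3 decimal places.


E/G = 4723 / 1732 = 2.727

2.727


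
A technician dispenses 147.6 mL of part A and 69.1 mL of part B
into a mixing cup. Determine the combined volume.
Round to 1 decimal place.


Combined volume = 147.6 + 69.1
= 216.7 mL

216.7


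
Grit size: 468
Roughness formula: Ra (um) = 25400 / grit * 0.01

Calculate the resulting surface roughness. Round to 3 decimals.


Ra = 25400 / 468 * 0.01
= 0.543 um

0.543


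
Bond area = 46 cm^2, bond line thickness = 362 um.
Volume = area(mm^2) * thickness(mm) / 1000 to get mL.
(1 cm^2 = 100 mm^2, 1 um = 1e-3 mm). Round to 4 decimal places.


area_mm2 = 46 * 100 = 4600
blt_mm = 362 * 1e-3 = 0.362
vol_mm3 = 4600 * 0.362 = 1665.2
vol_mL = 1665.2 / 1000 = 1.6652 mL

1.6652


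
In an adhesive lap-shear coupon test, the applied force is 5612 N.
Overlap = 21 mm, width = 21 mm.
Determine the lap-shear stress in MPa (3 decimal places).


stress = F / (overlap * width)
= 5612 / (21 * 21)
= 12.726 MPa

12.726


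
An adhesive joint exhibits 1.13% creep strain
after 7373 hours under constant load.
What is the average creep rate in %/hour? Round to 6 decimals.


Creep rate = strain / time
= 1.13 / 7373
= 0.000153 %/h

0.000153


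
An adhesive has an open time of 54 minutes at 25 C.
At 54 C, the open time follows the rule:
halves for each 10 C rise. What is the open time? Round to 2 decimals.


Factor = 2^((54-25)/10) = 7.4643
Open time = 54 / 7.4643 = 7.23 min

7.23


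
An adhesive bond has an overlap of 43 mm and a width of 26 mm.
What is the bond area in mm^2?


Bond area = overlap * width
= 43 * 26
= 1118 mm^2

1118


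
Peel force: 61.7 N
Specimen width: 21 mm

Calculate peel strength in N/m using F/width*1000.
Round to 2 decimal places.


Peel strength = 61.7 / 21 * 1000 = 2938.10 N/m

2938.10


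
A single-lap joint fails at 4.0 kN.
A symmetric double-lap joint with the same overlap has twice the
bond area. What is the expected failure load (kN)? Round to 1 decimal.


Double-lap load = 2 * 4.0 = 8.0 kN

8.0


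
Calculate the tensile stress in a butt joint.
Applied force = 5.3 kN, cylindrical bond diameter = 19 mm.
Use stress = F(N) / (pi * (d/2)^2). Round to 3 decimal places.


A = pi * 9.5^2 = 283.5287 mm^2
sigma = 5300.0 / 283.5287 = 18.693 MPa

18.693


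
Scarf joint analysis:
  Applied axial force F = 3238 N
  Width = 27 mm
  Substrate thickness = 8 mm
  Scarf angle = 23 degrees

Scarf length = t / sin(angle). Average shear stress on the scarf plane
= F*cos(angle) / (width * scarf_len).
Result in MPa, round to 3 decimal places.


Scarf length = 8 / sin(23 deg) = 20.4744 mm
cos(23 deg) = 0.920505
Shear = 3238 * 0.920505 / (27 * 20.4744)
= 5.392 MPa

5.392


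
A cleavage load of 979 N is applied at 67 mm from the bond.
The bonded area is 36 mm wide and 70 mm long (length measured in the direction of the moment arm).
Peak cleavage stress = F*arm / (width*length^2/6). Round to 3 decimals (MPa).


Moment = 979 * 67 = 65593 N*mm
Section modulus = 36 * 4900 / 6 = 176400 / 6 mm^3
Stress = 65593 / (176400 / 6) = 393558 / 176400
= 2.231 MPa

2.231


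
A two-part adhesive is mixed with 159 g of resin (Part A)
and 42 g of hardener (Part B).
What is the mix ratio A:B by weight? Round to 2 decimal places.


Mix ratio = mass_A / mass_B
= 159 / 42
= 3.79

3.79


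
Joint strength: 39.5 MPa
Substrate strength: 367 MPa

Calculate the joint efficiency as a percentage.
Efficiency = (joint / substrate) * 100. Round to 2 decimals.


Efficiency = (39.5 / 367) * 100 = 10.76%

10.76


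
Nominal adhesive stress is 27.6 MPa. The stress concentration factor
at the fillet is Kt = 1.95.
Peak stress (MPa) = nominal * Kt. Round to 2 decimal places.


Peak = 27.6 * 1.95 = 53.82 MPa

53.82


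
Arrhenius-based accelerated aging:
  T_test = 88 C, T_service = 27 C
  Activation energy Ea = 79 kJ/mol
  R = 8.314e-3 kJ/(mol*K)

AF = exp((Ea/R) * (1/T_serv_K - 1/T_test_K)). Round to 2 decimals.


T_test_K = 361.15, T_serv_K = 300.15
AF = exp((79/8.314e-3) * (1/300.15 - 1/361.15))
= 210.01

210.01


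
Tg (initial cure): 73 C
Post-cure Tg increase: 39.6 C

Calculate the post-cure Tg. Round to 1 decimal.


Post-cure Tg = 73 + 39.6 = 112.6 C

112.6


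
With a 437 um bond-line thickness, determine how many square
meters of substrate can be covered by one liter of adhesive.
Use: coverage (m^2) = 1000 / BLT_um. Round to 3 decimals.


Coverage = 1000 / 437 = 2.288 m^2

2.288


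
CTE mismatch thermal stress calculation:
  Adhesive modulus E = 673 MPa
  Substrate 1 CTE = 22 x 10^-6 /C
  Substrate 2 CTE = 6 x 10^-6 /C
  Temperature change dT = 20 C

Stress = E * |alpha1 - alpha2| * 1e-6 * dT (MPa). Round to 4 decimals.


delta_alpha = |22 - 6| = 16 x 10^-6/C
Stress = 673 * 16e-6 * 20
= 0.2154 MPa

0.2154


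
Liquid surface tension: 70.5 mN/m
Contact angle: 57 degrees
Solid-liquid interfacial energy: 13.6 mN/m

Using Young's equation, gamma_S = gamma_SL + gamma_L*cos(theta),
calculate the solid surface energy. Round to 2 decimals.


gamma_S = 13.6 + 70.5 * cos(57)
= 52.00 mN/m

52.00


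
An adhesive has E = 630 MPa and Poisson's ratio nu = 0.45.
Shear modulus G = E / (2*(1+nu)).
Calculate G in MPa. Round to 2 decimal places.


G = 630 / (2*(1+0.45))
= 630 / 2.90
= 217.24 MPa

217.24


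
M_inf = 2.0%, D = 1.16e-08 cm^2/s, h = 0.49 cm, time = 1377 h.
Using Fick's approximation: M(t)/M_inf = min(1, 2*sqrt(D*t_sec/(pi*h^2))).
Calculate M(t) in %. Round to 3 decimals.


t = 4957200 s
ratio = min(1, 2*sqrt(1.16e-08*4957200/(pi*0.2401)))
= 0.552212
M(t) = 2.0 * 0.552212 = 1.104%

1.104


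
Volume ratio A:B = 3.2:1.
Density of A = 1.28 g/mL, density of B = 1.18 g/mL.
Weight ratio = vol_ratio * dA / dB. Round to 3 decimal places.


Wt ratio = 3.2 * 1.28 / 1.18
= 3.471

3.471


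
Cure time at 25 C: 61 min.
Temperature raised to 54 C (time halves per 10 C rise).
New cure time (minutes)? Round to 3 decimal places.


Acceleration factor = 2^(29/10) = 7.4643
New time = 61 / 7.4643 = 8.172 min

8.172


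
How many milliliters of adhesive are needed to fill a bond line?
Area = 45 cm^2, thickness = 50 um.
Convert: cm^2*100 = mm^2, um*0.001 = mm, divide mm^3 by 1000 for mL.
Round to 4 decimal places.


= (45 * 100) * (50 * 0.001) / 1000
= 0.2250 mL

0.2250


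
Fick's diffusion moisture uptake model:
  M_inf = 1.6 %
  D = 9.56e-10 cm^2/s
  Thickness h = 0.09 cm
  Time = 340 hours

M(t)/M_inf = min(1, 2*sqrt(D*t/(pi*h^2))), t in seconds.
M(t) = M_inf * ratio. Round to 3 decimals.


t_sec = 340 * 3600 = 1224000
ratio = 2*sqrt(9.56e-10*1224000/(pi*0.09^2))
= min(1, 0.428876)
= 0.428876
M(t) = 1.6 * 0.428876 = 0.686 %

0.686


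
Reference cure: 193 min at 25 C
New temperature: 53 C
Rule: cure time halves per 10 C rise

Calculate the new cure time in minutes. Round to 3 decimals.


factor = 2^((53-25)/10) = 6.9644
t_new = 193 / 6.9644 = 27.712 min

27.712


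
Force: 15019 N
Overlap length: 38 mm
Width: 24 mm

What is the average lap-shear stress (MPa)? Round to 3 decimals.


Average shear stress = F / (overlap * width)
= 15019 / (38 * 24)
= 16.468 MPa

16.468


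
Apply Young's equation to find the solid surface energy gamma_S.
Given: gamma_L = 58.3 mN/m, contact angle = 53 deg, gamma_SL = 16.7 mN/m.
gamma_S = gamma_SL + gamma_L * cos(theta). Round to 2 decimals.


theta_rad = 53 * pi/180 = 0.925025
gamma_S = 16.7 + 58.3 * cos(0.925025)
= 51.79 mN/m

51.79


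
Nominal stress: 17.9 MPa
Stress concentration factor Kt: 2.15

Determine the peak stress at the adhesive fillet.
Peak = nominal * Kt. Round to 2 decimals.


Peak stress = 17.9 * 2.15
= 38.49 MPa

38.49


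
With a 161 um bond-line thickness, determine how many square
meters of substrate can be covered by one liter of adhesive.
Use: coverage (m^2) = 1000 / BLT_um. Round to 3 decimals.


Coverage = 1000 / 161 = 6.211 m^2

6.211


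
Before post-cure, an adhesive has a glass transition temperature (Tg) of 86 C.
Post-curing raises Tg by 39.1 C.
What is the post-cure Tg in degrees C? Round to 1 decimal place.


Tg_post = Tg_base + delta_Tg
= 86 + 39.1
= 125.1 C

125.1


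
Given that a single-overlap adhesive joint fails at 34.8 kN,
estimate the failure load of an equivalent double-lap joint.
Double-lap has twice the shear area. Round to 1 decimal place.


Double-lap factor = 2
Expected load = 34.8 * 2 = 69.6 kN

69.6


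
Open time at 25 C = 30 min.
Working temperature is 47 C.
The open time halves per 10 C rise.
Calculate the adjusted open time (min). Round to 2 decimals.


factor = 2^((47 - 25) / 10) = 4.5948
ot = 30 / 4.5948 = 6.53 min

6.53


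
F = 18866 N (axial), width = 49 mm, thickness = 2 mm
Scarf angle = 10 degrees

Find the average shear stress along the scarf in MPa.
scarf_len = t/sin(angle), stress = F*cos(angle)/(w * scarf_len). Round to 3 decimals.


scarf_len = 2/sin(10 deg) = 11.5175
cos(10 deg) = 0.984808
stress = 18866*0.984808/(49*11.5175) = 32.921 MPa

32.921


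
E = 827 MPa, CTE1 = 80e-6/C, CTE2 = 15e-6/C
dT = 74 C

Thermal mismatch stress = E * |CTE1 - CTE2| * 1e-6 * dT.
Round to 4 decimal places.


= 827 * 65e-6 * 74
= 3.9779 MPa

3.9779


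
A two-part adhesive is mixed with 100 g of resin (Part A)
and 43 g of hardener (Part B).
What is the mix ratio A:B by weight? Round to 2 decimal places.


Mix ratio = mass_A / mass_B
= 100 / 43
= 2.33

2.33


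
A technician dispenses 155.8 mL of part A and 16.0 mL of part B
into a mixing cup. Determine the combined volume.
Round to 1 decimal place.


Combined volume = 155.8 + 16.0
= 171.8 mL

171.8


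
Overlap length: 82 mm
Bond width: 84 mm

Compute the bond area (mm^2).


Bond area = 82 * 84 = 6888 mm^2

6888


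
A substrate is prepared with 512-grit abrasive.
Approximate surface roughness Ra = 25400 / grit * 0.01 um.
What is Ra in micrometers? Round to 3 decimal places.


Ra = 25400 / 512 * 0.01 = 0.496 um

0.496


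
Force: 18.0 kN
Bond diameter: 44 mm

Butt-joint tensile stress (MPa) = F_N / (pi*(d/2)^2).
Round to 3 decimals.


F_N = 18.0 * 1000 = 18000.0 N
A = pi*(22.0)^2 = 1520.5308 mm^2
stress = 18000.0 / 1520.5308 = 11.838 MPa

11.838


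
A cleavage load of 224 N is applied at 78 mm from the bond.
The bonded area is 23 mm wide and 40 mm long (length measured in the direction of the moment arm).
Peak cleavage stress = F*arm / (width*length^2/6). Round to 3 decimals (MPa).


Moment = 224 * 78 = 17472 N*mm
Section modulus = 23 * 1600 / 6 = 36800 / 6 mm^3
Stress = 17472 / (36800 / 6) = 104832 / 36800
= 2.849 MPa

2.849


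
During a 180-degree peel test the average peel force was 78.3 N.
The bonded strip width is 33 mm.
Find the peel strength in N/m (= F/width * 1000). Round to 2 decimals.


Peel strength = F/width * 1000
= 78.3 / 33 * 1000
= 2372.73 N/m

2372.73


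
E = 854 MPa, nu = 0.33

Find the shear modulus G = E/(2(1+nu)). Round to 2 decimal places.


G = 854 / (2 * 1.33)
= 321.05 MPa

321.05


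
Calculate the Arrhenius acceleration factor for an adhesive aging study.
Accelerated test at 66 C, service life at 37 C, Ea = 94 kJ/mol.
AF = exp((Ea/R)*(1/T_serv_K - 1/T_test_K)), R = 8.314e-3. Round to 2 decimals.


T_test = 339.15 K, T_serv = 310.15 K
Ea/R = 94 / 0.008314 = 11306.23
AF = exp(11306.23 * (1/310.15 - 1/339.15))
= 22.58

22.58


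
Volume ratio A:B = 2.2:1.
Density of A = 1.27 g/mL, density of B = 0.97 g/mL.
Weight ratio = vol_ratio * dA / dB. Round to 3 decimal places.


Wt ratio = 2.2 * 1.27 / 0.97
= 2.880

2.880


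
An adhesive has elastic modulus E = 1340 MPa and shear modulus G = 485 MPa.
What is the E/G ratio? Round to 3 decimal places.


E/G = 1340 / 485 = 2.763

2.763


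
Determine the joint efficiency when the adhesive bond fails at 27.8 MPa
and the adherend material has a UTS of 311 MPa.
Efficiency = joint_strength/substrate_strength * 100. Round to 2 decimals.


Joint efficiency = 27.8 / 311 * 100
= 8.94%

8.94


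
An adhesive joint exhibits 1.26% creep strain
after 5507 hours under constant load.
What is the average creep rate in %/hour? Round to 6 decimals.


Creep rate = strain / time
= 1.26 / 5507
= 0.000229 %/h

0.000229


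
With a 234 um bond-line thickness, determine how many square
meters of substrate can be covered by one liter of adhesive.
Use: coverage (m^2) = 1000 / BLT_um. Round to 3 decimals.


Coverage = 1000 / 234 = 4.274 m^2

4.274


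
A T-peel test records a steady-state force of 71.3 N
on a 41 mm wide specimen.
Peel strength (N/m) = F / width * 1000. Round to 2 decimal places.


Peel strength = 71.3 / 41 * 1000
= 1739.02 N/m

1739.02


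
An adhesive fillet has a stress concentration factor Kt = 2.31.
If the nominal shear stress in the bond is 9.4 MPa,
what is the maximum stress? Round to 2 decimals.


Max stress = 9.4 * 2.31 = 21.71 MPa

21.71


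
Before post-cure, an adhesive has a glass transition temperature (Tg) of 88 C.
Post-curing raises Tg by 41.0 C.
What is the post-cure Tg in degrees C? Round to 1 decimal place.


Tg_post = Tg_base + delta_Tg
= 88 + 41.0
= 129.0 C

129.0


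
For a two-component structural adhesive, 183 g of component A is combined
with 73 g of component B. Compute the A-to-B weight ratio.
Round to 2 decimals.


Weight ratio A:B = 183 / 73
= 2.51

2.51


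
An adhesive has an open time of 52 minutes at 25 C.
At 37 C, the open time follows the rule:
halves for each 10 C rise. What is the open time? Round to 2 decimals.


Factor = 2^((37-25)/10) = 2.2974
Open time = 52 / 2.2974 = 22.63 min

22.63


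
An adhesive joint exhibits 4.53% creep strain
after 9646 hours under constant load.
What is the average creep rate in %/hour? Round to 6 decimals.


Creep rate = strain / time
= 4.53 / 9646
= 0.000470 %/h

0.000470


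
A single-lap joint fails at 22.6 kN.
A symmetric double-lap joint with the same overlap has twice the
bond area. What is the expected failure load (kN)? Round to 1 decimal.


Double-lap load = 2 * 22.6 = 45.2 kN

45.2


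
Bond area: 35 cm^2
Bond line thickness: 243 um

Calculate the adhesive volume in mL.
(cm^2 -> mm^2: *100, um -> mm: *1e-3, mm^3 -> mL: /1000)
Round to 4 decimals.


V = 35*100 * 243*1e-3 / 1000
= 0.8505 mL

0.8505


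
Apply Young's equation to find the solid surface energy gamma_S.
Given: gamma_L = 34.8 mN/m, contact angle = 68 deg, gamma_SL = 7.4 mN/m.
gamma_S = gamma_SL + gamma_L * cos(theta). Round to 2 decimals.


theta_rad = 68 * pi/180 = 1.186824
gamma_S = 7.4 + 34.8 * cos(1.186824)
= 20.44 mN/m

20.44


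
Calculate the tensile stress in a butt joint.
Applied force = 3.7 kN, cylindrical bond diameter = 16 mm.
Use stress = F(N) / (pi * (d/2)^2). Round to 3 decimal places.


A = pi * 8.0^2 = 201.0619 mm^2
sigma = 3700.0 / 201.0619 = 18.402 MPa

18.402


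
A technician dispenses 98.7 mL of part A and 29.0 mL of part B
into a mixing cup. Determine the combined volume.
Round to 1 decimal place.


Combined volume = 98.7 + 29.0
= 127.7 mL

127.7


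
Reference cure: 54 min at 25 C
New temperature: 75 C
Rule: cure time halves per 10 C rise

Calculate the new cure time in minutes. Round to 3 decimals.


factor = 2^((75-25)/10) = 32.0000
t_new = 54 / 32.0000 = 1.688 min

1.688


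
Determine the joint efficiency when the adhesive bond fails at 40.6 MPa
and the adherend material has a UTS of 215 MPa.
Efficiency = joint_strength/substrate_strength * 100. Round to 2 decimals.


Joint efficiency = 40.6 / 215 * 100
= 18.88%

18.88
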